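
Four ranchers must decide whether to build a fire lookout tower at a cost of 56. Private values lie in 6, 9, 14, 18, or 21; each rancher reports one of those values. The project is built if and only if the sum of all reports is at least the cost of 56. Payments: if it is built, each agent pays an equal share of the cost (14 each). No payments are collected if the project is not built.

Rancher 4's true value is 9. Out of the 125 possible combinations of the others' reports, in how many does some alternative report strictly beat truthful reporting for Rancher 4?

12

Others report (6, 21, 21): truth gives -5; report 6 gives 0 > -5. Violating.
Others report (9, 18, 21): truth gives -5; report 6 gives 0 > -5. Violating.
Others report (9, 21, 18): truth gives -5; report 6 gives 0 > -5. Violating.
Others report (14, 14, 21): truth gives -5; report 6 gives 0 > -5. Violating.
Others report (6, 6, 6): truth gives 0; no alternative beats it.
Others report (6, 6, 9): truth gives 0; no alternative beats it.
(Checking all 125 profiles: 12 have a profitable deviation, 113 do not.)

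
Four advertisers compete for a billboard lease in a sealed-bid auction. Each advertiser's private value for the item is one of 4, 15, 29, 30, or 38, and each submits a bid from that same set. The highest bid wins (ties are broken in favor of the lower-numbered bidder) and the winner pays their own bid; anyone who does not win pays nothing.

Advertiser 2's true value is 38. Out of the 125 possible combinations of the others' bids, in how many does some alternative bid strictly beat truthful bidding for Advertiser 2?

Others bid (4, 4, 4): truth gives 0; bid 15 gives 23 > 0. Violating.
Others bid (4, 4, 15): truth gives 0; bid 15 gives 23 > 0. Violating.
Others bid (4, 4, 29): truth gives 0; bid 29 gives 9 > 0. Violating.
Others bid (4, 4, 30): truth gives 0; bid 30 gives 8 > 0. Violating.
Others bid (4, 4, 38): truth gives 0; no alternative beats it.
Others bid (4, 15, 38): truth gives 0; no alternative beats it.
(Checking all 125 profiles: 48 have a profitable deviation, 77 do not.)

48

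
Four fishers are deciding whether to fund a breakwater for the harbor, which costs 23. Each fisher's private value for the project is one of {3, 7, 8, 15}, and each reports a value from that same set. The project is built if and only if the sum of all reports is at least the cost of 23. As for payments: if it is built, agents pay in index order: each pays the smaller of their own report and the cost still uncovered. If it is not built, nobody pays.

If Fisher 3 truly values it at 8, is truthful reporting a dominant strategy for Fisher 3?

Consider the case where Fisher 1 reports 3, Fisher 2 reports 3 and Fisher 4 reports 15.
Truthful report 8: project built, pays 8, utility 8 - 8 = 0.
Report 3 instead: project built, pays 3, utility 8 - 3 = 5.
Since 5 > 0, reporting 3 is strictly better here, so truthful reporting is not dominant.

No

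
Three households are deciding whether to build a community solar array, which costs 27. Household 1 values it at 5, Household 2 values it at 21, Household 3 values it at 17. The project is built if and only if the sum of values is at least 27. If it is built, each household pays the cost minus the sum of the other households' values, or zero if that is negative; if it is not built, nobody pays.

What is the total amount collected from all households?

6

Total value 43 ≥ cost 27, so it is built.
Household 1: others sum to 38; max(0, 27 - 38) = 0.
Household 2: others sum to 22; max(0, 27 - 22) = 5.
Household 3: others sum to 26; max(0, 27 - 26) = 1.
Total collected = 0 + 5 + 1 = 6.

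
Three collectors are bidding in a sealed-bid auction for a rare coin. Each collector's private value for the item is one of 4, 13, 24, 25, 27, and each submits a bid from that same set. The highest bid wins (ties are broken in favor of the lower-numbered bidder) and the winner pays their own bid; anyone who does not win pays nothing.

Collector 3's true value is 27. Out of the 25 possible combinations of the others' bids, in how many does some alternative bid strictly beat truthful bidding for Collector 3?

9

Others bid (4, 4): truth gives 0; bid 13 gives 14 > 0. Violating.
Others bid (4, 13): truth gives 0; bid 24 gives 3 > 0. Violating.
Others bid (4, 24): truth gives 0; bid 25 gives 2 > 0. Violating.
Others bid (13, 4): truth gives 0; bid 24 gives 3 > 0. Violating.
Others bid (4, 25): truth gives 0; no alternative beats it.
Others bid (4, 27): truth gives 0; no alternative beats it.
(Checking all 25 profiles: 9 have a profitable deviation, 16 do not.)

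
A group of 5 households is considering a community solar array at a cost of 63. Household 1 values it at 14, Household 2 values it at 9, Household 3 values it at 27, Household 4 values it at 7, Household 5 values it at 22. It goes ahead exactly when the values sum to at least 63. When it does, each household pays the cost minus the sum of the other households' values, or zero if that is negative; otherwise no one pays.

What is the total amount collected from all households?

Total value 79 ≥ cost 63, so it is built.
Household 1: others sum to 65; max(0, 63 - 65) = 0.
Household 2: others sum to 70; max(0, 63 - 70) = 0.
Household 3: others sum to 52; max(0, 63 - 52) = 11.
Household 4: others sum to 72; max(0, 63 - 72) = 0.
Household 5: others sum to 57; max(0, 63 - 57) = 6.
Total collected = 0 + 0 + 11 + 0 + 6 = 17.

17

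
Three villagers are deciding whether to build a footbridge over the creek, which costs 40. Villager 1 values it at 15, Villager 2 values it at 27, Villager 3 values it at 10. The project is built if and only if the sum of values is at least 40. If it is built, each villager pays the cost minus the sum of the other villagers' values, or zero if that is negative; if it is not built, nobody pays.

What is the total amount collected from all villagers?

Total value 52 ≥ cost 40, so it is built.
Villager 1: others sum to 37; max(0, 40 - 37) = 3.
Villager 2: others sum to 25; max(0, 40 - 25) = 15.
Villager 3: others sum to 42; max(0, 40 - 42) = 0.
Total collected = 3 + 15 + 0 = 18.

18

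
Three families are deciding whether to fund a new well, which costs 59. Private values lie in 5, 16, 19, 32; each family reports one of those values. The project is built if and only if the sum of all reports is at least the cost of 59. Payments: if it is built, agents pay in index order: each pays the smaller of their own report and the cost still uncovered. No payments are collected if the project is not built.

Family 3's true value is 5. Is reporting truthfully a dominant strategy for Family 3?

Yes

Check each profile of the others' reports and compare truth against every alternative report.
Others report (16, 32): truth gives 0, best alternative gives -6.
Others report (32, 16): truth gives 0, best alternative gives -6.
Others report (19, 32): truth gives 0, best alternative gives -3.
Others report (32, 19): truth gives 0, best alternative gives -3.
Others report (32, 32): truth gives 5, best alternative gives 5.
Others report (5, 5): truth gives 0, best alternative gives 0.
(Remaining 10 profiles checked similarly; truth is weakly best in each.)
In every case the truthful report is at least as good as any alternative, so it is a dominant strategy.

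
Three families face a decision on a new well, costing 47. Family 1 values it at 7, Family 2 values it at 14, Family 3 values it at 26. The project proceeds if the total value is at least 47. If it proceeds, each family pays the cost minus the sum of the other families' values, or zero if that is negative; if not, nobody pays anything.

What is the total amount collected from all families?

Total value 47 ≥ cost 47, so it is built.
Family 1: others sum to 40; max(0, 47 - 40) = 7.
Family 2: others sum to 33; max(0, 47 - 33) = 14.
Family 3: others sum to 21; max(0, 47 - 21) = 26.
Total collected = 7 + 14 + 26 = 47.

47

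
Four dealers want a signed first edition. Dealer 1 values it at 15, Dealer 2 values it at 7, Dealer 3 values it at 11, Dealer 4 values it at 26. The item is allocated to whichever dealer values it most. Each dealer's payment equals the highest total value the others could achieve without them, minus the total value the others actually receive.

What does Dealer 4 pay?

Dealer 4 has the highest value and receives the item.
Without Dealer 4, the item would go to the next-highest value, 15, so the others could achieve 15.
With Dealer 4 present and winning, the others receive nothing, so their total is 0.
Payment = 15 - 0 = 15.

15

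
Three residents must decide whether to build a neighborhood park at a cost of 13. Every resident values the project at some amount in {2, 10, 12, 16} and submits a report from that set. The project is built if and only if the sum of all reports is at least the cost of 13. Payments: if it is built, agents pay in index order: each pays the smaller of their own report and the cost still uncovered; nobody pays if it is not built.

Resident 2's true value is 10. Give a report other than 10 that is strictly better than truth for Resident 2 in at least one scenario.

2

Suppose Resident 1 reports 2 and Resident 3 reports 10.
Report 10: project built, pays 10, utility 10 - 10 = 0.
Report 2: project built, pays 2, utility 10 - 2 = 8.
So reporting 2 beats truth here (8 > 0).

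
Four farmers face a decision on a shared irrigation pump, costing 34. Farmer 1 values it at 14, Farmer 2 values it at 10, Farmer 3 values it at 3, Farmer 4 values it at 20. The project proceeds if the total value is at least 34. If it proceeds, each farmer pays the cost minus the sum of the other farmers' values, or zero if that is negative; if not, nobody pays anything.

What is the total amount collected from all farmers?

8

Total value 47 ≥ cost 34, so it is built.
Farmer 1: others sum to 33; max(0, 34 - 33) = 1.
Farmer 2: others sum to 37; max(0, 34 - 37) = 0.
Farmer 3: others sum to 44; max(0, 34 - 44) = 0.
Farmer 4: others sum to 27; max(0, 34 - 27) = 7.
Total collected = 1 + 0 + 0 + 7 = 8.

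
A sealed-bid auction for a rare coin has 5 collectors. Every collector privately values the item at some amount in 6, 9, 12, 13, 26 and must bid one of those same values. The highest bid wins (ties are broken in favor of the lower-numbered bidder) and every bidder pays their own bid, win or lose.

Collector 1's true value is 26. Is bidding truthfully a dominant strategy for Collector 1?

No

Consider the case where Collector 2 bids 6, Collector 3 bids 6, Collector 4 bids 6 and Collector 5 bids 6.
Truthful bid 26: wins, pays 26, utility 26 - 26 = 0.
Bid 6 instead: wins, pays 6, utility 26 - 6 = 20.
Since 20 > 0, bidding 6 is strictly better here, so truthful bidding is not dominant.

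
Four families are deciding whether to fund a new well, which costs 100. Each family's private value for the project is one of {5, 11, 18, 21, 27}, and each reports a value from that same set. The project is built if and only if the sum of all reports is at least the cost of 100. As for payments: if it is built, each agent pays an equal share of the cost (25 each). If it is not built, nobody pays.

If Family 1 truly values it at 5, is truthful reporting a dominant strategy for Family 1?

Yes

Check each profile of the others' reports and compare truth against every alternative report.
Others report (5, 5, 5): truth gives 0, best alternative gives 0.
Others report (5, 5, 11): truth gives 0, best alternative gives 0.
Others report (5, 5, 18): truth gives 0, best alternative gives 0.
Others report (5, 5, 21): truth gives 0, best alternative gives 0.
Others report (5, 5, 27): truth gives 0, best alternative gives 0.
Others report (5, 11, 5): truth gives 0, best alternative gives 0.
(Remaining 119 profiles checked similarly; truth is weakly best in each.)
In every case the truthful report is at least as good as any alternative, so it is a dominant strategy.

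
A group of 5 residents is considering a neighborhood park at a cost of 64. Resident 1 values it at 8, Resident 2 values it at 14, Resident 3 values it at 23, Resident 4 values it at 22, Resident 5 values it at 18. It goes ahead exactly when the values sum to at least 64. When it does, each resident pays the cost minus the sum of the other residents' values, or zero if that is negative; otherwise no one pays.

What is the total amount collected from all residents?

3

Total value 85 ≥ cost 64, so it is built.
Resident 1: others sum to 77; max(0, 64 - 77) = 0.
Resident 2: others sum to 71; max(0, 64 - 71) = 0.
Resident 3: others sum to 62; max(0, 64 - 62) = 2.
Resident 4: others sum to 63; max(0, 64 - 63) = 1.
Resident 5: others sum to 67; max(0, 64 - 67) = 0.
Total collected = 0 + 0 + 2 + 1 + 0 = 3.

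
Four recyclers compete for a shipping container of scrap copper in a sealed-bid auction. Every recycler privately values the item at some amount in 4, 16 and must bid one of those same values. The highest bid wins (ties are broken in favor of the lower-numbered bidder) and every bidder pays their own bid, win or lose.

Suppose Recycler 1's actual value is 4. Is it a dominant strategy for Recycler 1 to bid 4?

Check each profile of the others' bids and compare truth against every alternative bid.
Others bid (4, 4, 4): truth gives 0, best alternative gives -12.
Others bid (4, 4, 16): truth gives -4, best alternative gives -12.
Others bid (4, 16, 4): truth gives -4, best alternative gives -12.
Others bid (4, 16, 16): truth gives -4, best alternative gives -12.
Others bid (16, 4, 4): truth gives -4, best alternative gives -12.
Others bid (16, 4, 16): truth gives -4, best alternative gives -12.
(Remaining 2 profiles checked similarly; truth is weakly best in each.)
In every case the truthful bid is at least as good as any alternative, so it is a dominant strategy.

Yes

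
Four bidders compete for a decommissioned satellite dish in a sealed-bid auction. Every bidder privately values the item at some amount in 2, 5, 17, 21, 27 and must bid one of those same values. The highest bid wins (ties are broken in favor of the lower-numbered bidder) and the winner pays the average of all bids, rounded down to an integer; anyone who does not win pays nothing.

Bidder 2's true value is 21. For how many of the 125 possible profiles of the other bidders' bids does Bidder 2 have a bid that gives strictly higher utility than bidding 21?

56

Others bid (2, 2, 2): truth gives 15; bid 5 gives 19 > 15. Violating.
Others bid (2, 2, 5): truth gives 14; bid 5 gives 18 > 14. Violating.
Others bid (2, 2, 17): truth gives 11; bid 17 gives 12 > 11. Violating.
Others bid (2, 2, 27): truth gives 0; bid 27 gives 7 > 0. Violating.
Others bid (2, 2, 21): truth gives 10; no alternative beats it.
Others bid (2, 5, 21): truth gives 9; no alternative beats it.
(Checking all 125 profiles: 56 have a profitable deviation, 69 do not.)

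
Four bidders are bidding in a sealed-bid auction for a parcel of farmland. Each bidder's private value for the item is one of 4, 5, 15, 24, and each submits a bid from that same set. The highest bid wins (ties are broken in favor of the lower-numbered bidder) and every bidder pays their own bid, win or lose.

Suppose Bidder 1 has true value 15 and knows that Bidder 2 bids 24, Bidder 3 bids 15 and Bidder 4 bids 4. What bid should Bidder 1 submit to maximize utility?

4

Bid 4: loses but pays 4, utility -4.
Bid 5: loses but pays 5, utility -5.
Bid 15: loses but pays 15, utility -15.
Bid 24: wins, pays 24, utility 15 - 24 = -9.
The best choice is 4 with utility -4.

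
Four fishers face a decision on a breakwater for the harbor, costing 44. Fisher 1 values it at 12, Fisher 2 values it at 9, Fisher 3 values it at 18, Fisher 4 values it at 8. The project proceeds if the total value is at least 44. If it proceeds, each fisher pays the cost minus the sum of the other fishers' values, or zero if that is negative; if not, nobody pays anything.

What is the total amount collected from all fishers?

35

Total value 47 ≥ cost 44, so it is built.
Fisher 1: others sum to 35; max(0, 44 - 35) = 9.
Fisher 2: others sum to 38; max(0, 44 - 38) = 6.
Fisher 3: others sum to 29; max(0, 44 - 29) = 15.
Fisher 4: others sum to 39; max(0, 44 - 39) = 5.
Total collected = 9 + 6 + 15 + 5 = 35.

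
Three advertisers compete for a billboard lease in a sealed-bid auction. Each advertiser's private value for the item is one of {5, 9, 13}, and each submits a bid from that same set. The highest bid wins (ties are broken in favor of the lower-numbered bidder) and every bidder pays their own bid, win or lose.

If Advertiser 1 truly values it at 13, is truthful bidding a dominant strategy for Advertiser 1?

No

Consider the case where Advertiser 2 bids 5 and Advertiser 3 bids 5.
Truthful bid 13: wins, pays 13, utility 13 - 13 = 0.
Bid 5 instead: wins, pays 5, utility 13 - 5 = 8.
Since 8 > 0, bidding 5 is strictly better here, so truthful bidding is not dominant.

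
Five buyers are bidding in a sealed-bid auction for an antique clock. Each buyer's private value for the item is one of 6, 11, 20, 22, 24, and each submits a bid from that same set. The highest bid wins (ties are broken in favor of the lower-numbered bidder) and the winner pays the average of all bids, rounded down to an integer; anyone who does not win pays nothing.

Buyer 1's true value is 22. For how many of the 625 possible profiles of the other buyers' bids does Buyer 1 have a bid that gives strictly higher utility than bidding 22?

356

Others bid (6, 6, 6, 6): truth gives 13; bid 6 gives 16 > 13. Violating.
Others bid (6, 6, 6, 11): truth gives 12; bid 11 gives 14 > 12. Violating.
Others bid (6, 6, 6, 20): truth gives 10; bid 20 gives 11 > 10. Violating.
Others bid (6, 6, 6, 24): truth gives 0; bid 24 gives 9 > 0. Violating.
Others bid (6, 6, 6, 22): truth gives 10; no alternative beats it.
Others bid (6, 6, 11, 22): truth gives 9; no alternative beats it.
(Checking all 625 profiles: 356 have a profitable deviation, 269 do not.)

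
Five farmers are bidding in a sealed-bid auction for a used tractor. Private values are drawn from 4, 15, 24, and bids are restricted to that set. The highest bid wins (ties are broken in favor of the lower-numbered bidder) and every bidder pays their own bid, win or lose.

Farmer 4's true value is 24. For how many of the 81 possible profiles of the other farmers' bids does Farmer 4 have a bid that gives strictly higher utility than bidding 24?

59

Others bid (4, 4, 4, 4): truth gives 0; bid 15 gives 9 > 0. Violating.
Others bid (4, 4, 4, 15): truth gives 0; bid 15 gives 9 > 0. Violating.
Others bid (4, 4, 24, 4): truth gives -24; bid 4 gives -4 > -24. Violating.
Others bid (4, 4, 24, 15): truth gives -24; bid 4 gives -4 > -24. Violating.
Others bid (4, 4, 4, 24): truth gives 0; no alternative beats it.
Others bid (4, 4, 15, 4): truth gives 0; no alternative beats it.
(Checking all 81 profiles: 59 have a profitable deviation, 22 do not.)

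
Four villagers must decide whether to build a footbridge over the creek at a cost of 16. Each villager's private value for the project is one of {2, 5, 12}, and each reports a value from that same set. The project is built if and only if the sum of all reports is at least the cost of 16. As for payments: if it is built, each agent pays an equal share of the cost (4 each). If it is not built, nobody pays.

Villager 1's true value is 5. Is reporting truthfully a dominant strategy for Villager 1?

Consider the case where Villager 2 reports 2, Villager 3 reports 2 and Villager 4 reports 2.
Truthful report 5: project not built, utility 0.
Report 12 instead: project built, pays 4, utility 5 - 4 = 1.
Since 1 > 0, reporting 12 is strictly better here, so truthful reporting is not dominant.

No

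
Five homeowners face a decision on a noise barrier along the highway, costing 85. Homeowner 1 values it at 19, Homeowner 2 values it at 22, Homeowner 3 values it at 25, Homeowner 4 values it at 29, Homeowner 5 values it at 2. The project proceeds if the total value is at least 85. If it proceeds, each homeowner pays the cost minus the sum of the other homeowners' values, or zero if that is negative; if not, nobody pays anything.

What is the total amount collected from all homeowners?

47

Total value 97 ≥ cost 85, so it is built.
Homeowner 1: others sum to 78; max(0, 85 - 78) = 7.
Homeowner 2: others sum to 75; max(0, 85 - 75) = 10.
Homeowner 3: others sum to 72; max(0, 85 - 72) = 13.
Homeowner 4: others sum to 68; max(0, 85 - 68) = 17.
Homeowner 5: others sum to 95; max(0, 85 - 95) = 0.
Total collected = 7 + 10 + 13 + 17 + 0 = 47.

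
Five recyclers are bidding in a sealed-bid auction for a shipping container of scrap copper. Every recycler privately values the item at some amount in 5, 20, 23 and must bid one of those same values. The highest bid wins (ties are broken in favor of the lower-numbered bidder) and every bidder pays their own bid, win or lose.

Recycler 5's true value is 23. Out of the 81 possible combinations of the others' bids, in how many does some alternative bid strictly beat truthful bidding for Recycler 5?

66

Others bid (5, 5, 5, 5): truth gives 0; bid 20 gives 3 > 0. Violating.
Others bid (5, 5, 5, 23): truth gives -23; bid 5 gives -5 > -23. Violating.
Others bid (5, 5, 20, 23): truth gives -23; bid 5 gives -5 > -23. Violating.
Others bid (5, 5, 23, 5): truth gives -23; bid 5 gives -5 > -23. Violating.
Others bid (5, 5, 5, 20): truth gives 0; no alternative beats it.
Others bid (5, 5, 20, 5): truth gives 0; no alternative beats it.
(Checking all 81 profiles: 66 have a profitable deviation, 15 do not.)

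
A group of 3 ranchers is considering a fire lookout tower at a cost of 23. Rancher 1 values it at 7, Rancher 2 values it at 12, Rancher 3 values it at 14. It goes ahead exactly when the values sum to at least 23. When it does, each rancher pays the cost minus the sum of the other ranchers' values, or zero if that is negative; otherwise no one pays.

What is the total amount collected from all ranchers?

Total value 33 ≥ cost 23, so it is built.
Rancher 1: others sum to 26; max(0, 23 - 26) = 0.
Rancher 2: others sum to 21; max(0, 23 - 21) = 2.
Rancher 3: others sum to 19; max(0, 23 - 19) = 4.
Total collected = 0 + 2 + 4 = 6.

6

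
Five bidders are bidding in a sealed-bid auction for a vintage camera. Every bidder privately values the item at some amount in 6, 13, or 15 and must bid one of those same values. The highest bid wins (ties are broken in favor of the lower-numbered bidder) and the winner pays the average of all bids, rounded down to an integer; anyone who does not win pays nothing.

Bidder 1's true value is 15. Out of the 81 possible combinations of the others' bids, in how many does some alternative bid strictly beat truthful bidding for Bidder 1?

Others bid (6, 6, 6, 6): truth gives 8; bid 6 gives 9 > 8. Violating.
Others bid (6, 6, 6, 13): truth gives 6; bid 13 gives 7 > 6. Violating.
Others bid (6, 6, 13, 6): truth gives 6; bid 13 gives 7 > 6. Violating.
Others bid (6, 13, 6, 6): truth gives 6; bid 13 gives 7 > 6. Violating.
Others bid (6, 6, 6, 15): truth gives 6; no alternative beats it.
Others bid (6, 6, 13, 13): truth gives 5; no alternative beats it.
(Checking all 81 profiles: 9 have a profitable deviation, 72 do not.)

9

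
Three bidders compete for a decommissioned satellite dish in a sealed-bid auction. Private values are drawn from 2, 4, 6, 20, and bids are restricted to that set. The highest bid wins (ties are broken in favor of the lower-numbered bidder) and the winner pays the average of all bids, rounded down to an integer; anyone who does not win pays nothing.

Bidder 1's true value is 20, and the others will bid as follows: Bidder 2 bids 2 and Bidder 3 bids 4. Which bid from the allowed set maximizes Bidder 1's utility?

Bid 2: loses, pays 0, utility 0.
Bid 4: wins, pays 3, utility 20 - 3 = 17.
Bid 6: wins, pays 4, utility 20 - 4 = 16.
Bid 20: wins, pays 8, utility 20 - 8 = 12.
The best choice is 4 with utility 17.

4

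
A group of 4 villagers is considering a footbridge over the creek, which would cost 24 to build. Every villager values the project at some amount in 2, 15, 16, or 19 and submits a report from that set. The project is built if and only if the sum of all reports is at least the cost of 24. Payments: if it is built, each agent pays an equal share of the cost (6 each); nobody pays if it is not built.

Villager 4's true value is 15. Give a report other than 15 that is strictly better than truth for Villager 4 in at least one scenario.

Suppose Villager 1 reports 2, Villager 2 reports 2 and Villager 3 reports 2.
Report 15: project not built, utility 0.
Report 19: project built, pays 6, utility 15 - 6 = 9.
So reporting 19 beats truth here (9 > 0).

19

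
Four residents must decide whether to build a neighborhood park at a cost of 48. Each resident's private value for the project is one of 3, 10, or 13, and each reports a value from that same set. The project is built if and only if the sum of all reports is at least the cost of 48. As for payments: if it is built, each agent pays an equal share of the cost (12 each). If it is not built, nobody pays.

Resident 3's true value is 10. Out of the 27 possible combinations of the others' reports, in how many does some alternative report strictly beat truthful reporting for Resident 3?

1

Others report (13, 13, 13): truth gives -2; report 3 gives 0 > -2. Violating.
Others report (3, 3, 3): truth gives 0; no alternative beats it.
Others report (3, 3, 10): truth gives 0; no alternative beats it.
(Checking all 27 profiles: 1 has a profitable deviation, 26 do not.)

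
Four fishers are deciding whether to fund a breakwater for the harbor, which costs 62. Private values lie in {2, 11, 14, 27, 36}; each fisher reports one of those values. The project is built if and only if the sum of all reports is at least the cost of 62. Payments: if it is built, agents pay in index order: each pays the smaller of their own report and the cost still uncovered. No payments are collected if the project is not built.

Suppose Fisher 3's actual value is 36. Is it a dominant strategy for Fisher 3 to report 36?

No

Consider the case where Fisher 1 reports 2, Fisher 2 reports 2 and Fisher 4 reports 36.
Truthful report 36: project built, pays 36, utility 36 - 36 = 0.
Report 27 instead: project built, pays 27, utility 36 - 27 = 9.
Since 9 > 0, reporting 27 is strictly better here, so truthful reporting is not dominant.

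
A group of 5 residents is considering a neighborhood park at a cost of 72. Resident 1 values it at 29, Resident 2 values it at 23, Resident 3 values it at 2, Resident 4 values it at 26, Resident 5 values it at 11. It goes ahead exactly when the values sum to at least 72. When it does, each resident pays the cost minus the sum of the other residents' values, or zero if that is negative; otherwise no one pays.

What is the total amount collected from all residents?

Total value 91 ≥ cost 72, so it is built.
Resident 1: others sum to 62; max(0, 72 - 62) = 10.
Resident 2: others sum to 68; max(0, 72 - 68) = 4.
Resident 3: others sum to 89; max(0, 72 - 89) = 0.
Resident 4: others sum to 65; max(0, 72 - 65) = 7.
Resident 5: others sum to 80; max(0, 72 - 80) = 0.
Total collected = 10 + 4 + 0 + 7 + 0 = 21.

21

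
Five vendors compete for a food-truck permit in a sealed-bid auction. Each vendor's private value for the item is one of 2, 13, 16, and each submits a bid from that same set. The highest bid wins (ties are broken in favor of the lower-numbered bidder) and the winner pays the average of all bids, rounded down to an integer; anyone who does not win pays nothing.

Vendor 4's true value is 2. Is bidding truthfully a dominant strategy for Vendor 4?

Check each profile of the others' bids and compare truth against every alternative bid.
Others bid (2, 2, 2, 13): truth gives 0, best alternative gives -4.
Others bid (2, 2, 2, 2): truth gives 0, best alternative gives -2.
Others bid (2, 2, 2, 16): truth gives 0, best alternative gives 0.
Others bid (2, 2, 13, 2): truth gives 0, best alternative gives 0.
Others bid (2, 2, 13, 13): truth gives 0, best alternative gives 0.
Others bid (2, 2, 13, 16): truth gives 0, best alternative gives 0.
(Remaining 75 profiles checked similarly; truth is weakly best in each.)
In every case the truthful bid is at least as good as any alternative, so it is a dominant strategy.

Yes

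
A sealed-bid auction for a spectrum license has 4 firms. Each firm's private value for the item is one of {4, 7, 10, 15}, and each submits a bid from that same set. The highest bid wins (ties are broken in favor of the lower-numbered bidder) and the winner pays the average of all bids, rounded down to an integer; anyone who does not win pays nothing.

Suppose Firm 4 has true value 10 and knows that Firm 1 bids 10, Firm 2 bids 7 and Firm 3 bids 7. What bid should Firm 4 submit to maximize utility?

Bid 4: loses, pays 0, utility 0.
Bid 7: loses, pays 0, utility 0.
Bid 10: loses, pays 0, utility 0.
Bid 15: wins, pays 9, utility 10 - 9 = 1.
The best choice is 15 with utility 1.

15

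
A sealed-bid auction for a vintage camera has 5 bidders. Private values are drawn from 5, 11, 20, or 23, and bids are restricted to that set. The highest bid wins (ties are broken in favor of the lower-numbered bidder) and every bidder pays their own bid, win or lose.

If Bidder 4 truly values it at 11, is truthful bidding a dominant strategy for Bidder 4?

Consider the case where Bidder 1 bids 5, Bidder 2 bids 5, Bidder 3 bids 5 and Bidder 5 bids 20.
Truthful bid 11: loses but pays 11, utility -11.
Bid 5 instead: loses but pays 5, utility -5.
Since -5 > -11, bidding 5 is strictly better here, so truthful bidding is not dominant.

No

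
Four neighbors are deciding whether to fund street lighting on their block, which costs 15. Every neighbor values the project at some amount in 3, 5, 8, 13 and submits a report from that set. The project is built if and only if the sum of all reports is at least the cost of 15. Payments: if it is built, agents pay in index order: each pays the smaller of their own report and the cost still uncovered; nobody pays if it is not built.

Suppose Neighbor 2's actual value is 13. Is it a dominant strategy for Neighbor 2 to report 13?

Consider the case where Neighbor 1 reports 3, Neighbor 3 reports 3 and Neighbor 4 reports 3.
Truthful report 13: project built, pays 12, utility 13 - 12 = 1.
Report 8 instead: project built, pays 8, utility 13 - 8 = 5.
Since 5 > 1, reporting 8 is strictly better here, so truthful reporting is not dominant.

No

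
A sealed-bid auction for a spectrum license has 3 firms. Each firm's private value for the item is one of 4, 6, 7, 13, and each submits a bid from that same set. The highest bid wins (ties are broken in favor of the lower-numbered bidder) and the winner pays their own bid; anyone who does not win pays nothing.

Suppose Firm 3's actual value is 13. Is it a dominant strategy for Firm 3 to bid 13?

Consider the case where Firm 1 bids 4 and Firm 2 bids 4.
Truthful bid 13: wins, pays 13, utility 13 - 13 = 0.
Bid 6 instead: wins, pays 6, utility 13 - 6 = 7.
Since 7 > 0, bidding 6 is strictly better here, so truthful bidding is not dominant.

No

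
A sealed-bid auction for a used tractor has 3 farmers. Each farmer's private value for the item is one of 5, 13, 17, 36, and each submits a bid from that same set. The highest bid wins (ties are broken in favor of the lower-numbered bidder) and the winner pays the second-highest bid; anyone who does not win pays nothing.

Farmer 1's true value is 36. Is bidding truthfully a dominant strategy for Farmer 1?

Yes

Check each profile of the others' bids and compare truth against every alternative bid.
Others bid (5, 5): truth gives 31, best alternative gives 31.
Others bid (5, 13): truth gives 23, best alternative gives 23.
Others bid (13, 5): truth gives 23, best alternative gives 23.
Others bid (13, 13): truth gives 23, best alternative gives 23.
Others bid (5, 17): truth gives 19, best alternative gives 19.
Others bid (13, 17): truth gives 19, best alternative gives 19.
(Remaining 10 profiles checked similarly; truth is weakly best in each.)
In every case the truthful bid is at least as good as any alternative, so it is a dominant strategy.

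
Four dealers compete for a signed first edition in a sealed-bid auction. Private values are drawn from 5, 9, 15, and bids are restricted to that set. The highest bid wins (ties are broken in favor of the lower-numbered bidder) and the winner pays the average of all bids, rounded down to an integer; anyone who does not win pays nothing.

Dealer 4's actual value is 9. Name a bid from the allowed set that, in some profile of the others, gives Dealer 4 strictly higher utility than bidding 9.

15

Suppose Dealer 1 bids 5, Dealer 2 bids 5 and Dealer 3 bids 9.
Bid 9: loses, pays 0, utility 0.
Bid 15: wins, pays 8, utility 9 - 8 = 1.
So bidding 15 beats truth here (1 > 0).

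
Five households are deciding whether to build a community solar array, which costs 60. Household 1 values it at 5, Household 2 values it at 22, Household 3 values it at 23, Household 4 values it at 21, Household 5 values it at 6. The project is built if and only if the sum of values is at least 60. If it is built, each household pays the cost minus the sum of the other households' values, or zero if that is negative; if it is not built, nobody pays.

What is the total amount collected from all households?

Total value 77 ≥ cost 60, so it is built.
Household 1: others sum to 72; max(0, 60 - 72) = 0.
Household 2: others sum to 55; max(0, 60 - 55) = 5.
Household 3: others sum to 54; max(0, 60 - 54) = 6.
Household 4: others sum to 56; max(0, 60 - 56) = 4.
Household 5: others sum to 71; max(0, 60 - 71) = 0.
Total collected = 0 + 5 + 6 + 4 + 0 = 15.

15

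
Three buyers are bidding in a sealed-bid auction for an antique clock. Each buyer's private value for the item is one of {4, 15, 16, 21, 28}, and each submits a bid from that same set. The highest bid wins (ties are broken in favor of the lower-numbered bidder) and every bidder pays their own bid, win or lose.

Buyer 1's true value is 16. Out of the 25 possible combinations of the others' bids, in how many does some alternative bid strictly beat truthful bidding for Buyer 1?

Others bid (4, 4): truth gives 0; bid 4 gives 12 > 0. Violating.
Others bid (4, 15): truth gives 0; bid 15 gives 1 > 0. Violating.
Others bid (4, 21): truth gives -16; bid 4 gives -4 > -16. Violating.
Others bid (4, 28): truth gives -16; bid 4 gives -4 > -16. Violating.
Others bid (4, 16): truth gives 0; no alternative beats it.
Others bid (15, 16): truth gives 0; no alternative beats it.
(Checking all 25 profiles: 20 have a profitable deviation, 5 do not.)

20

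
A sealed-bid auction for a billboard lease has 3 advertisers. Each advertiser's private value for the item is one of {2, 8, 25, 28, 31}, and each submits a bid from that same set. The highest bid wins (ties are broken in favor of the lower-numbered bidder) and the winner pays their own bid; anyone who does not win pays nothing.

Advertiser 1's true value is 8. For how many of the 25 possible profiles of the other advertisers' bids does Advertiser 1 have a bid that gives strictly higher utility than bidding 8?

1

Others bid (2, 2): truth gives 0; bid 2 gives 6 > 0. Violating.
Others bid (2, 8): truth gives 0; no alternative beats it.
Others bid (2, 25): truth gives 0; no alternative beats it.
(Checking all 25 profiles: 1 has a profitable deviation, 24 do not.)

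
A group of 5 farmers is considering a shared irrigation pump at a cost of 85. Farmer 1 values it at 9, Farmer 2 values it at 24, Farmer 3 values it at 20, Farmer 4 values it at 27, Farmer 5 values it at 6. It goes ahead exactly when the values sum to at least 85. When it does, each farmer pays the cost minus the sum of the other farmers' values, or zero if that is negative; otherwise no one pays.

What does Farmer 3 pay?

Total value 86 ≥ cost 85, so the project is built.
The other farmers' values sum to 66.
Cost minus that sum is 85 - 66 = 19.

19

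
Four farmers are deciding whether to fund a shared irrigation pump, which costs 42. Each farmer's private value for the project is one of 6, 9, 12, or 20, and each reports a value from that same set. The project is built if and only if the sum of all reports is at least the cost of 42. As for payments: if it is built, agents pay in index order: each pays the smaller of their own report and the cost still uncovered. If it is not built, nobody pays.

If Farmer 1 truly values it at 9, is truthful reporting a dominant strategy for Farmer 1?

Consider the case where Farmer 2 reports 6, Farmer 3 reports 12 and Farmer 4 reports 20.
Truthful report 9: project built, pays 9, utility 9 - 9 = 0.
Report 6 instead: project built, pays 6, utility 9 - 6 = 3.
Since 3 > 0, reporting 6 is strictly better here, so truthful reporting is not dominant.

No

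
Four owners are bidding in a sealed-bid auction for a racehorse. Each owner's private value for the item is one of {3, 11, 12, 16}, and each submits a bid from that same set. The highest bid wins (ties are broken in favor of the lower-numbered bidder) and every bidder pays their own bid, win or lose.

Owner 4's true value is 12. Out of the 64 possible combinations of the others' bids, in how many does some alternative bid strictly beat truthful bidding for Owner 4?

Others bid (3, 3, 3): truth gives 0; bid 11 gives 1 > 0. Violating.
Others bid (3, 3, 12): truth gives -12; bid 3 gives -3 > -12. Violating.
Others bid (3, 3, 16): truth gives -12; bid 3 gives -3 > -12. Violating.
Others bid (3, 11, 12): truth gives -12; bid 3 gives -3 > -12. Violating.
Others bid (3, 3, 11): truth gives 0; no alternative beats it.
Others bid (3, 11, 3): truth gives 0; no alternative beats it.
(Checking all 64 profiles: 57 have a profitable deviation, 7 do not.)

57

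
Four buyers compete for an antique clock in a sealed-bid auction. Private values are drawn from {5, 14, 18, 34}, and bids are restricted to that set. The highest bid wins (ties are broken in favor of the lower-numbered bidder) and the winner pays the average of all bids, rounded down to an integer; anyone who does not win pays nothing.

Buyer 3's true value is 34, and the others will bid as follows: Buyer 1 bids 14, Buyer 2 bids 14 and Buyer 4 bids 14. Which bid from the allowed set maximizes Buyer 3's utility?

18

Bid 5: loses, pays 0, utility 0.
Bid 14: loses, pays 0, utility 0.
Bid 18: wins, pays 15, utility 34 - 15 = 19.
Bid 34: wins, pays 19, utility 34 - 19 = 15.
The best choice is 18 with utility 19.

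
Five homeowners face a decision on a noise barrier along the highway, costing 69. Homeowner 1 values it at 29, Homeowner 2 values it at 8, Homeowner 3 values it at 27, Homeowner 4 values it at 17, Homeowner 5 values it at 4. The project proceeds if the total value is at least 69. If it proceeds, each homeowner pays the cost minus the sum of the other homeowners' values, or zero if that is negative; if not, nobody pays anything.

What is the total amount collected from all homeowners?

Total value 85 ≥ cost 69, so it is built.
Homeowner 1: others sum to 56; max(0, 69 - 56) = 13.
Homeowner 2: others sum to 77; max(0, 69 - 77) = 0.
Homeowner 3: others sum to 58; max(0, 69 - 58) = 11.
Homeowner 4: others sum to 68; max(0, 69 - 68) = 1.
Homeowner 5: others sum to 81; max(0, 69 - 81) = 0.
Total collected = 13 + 0 + 11 + 1 + 0 = 25.

25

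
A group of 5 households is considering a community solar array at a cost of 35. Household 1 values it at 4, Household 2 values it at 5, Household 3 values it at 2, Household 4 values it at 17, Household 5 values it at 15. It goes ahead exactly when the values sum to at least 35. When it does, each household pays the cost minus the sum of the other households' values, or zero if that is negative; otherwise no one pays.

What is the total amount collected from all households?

16

Total value 43 ≥ cost 35, so it is built.
Household 1: others sum to 39; max(0, 35 - 39) = 0.
Household 2: others sum to 38; max(0, 35 - 38) = 0.
Household 3: others sum to 41; max(0, 35 - 41) = 0.
Household 4: others sum to 26; max(0, 35 - 26) = 9.
Household 5: others sum to 28; max(0, 35 - 28) = 7.
Total collected = 0 + 0 + 0 + 9 + 7 = 16.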